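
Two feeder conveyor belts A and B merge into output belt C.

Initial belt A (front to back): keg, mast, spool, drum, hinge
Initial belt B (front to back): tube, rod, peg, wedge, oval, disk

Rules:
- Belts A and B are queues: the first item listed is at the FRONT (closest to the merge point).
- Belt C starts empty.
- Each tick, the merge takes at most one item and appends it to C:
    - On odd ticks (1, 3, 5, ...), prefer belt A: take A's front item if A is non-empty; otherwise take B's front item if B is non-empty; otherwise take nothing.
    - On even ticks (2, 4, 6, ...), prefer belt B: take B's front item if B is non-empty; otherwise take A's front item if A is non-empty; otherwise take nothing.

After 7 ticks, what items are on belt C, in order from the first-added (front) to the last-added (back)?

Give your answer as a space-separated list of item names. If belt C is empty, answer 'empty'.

Tick 1: prefer A, take keg from A; A=[mast,spool,drum,hinge] B=[tube,rod,peg,wedge,oval,disk] C=[keg]
Tick 2: prefer B, take tube from B; A=[mast,spool,drum,hinge] B=[rod,peg,wedge,oval,disk] C=[keg,tube]
Tick 3: prefer A, take mast from A; A=[spool,drum,hinge] B=[rod,peg,wedge,oval,disk] C=[keg,tube,mast]
Tick 4: prefer B, take rod from B; A=[spool,drum,hinge] B=[peg,wedge,oval,disk] C=[keg,tube,mast,rod]
Tick 5: prefer A, take spool from A; A=[drum,hinge] B=[peg,wedge,oval,disk] C=[keg,tube,mast,rod,spool]
Tick 6: prefer B, take peg from B; A=[drum,hinge] B=[wedge,oval,disk] C=[keg,tube,mast,rod,spool,peg]
Tick 7: prefer A, take drum from A; A=[hinge] B=[wedge,oval,disk] C=[keg,tube,mast,rod,spool,peg,drum]

Answer: keg tube mast rod spool peg drum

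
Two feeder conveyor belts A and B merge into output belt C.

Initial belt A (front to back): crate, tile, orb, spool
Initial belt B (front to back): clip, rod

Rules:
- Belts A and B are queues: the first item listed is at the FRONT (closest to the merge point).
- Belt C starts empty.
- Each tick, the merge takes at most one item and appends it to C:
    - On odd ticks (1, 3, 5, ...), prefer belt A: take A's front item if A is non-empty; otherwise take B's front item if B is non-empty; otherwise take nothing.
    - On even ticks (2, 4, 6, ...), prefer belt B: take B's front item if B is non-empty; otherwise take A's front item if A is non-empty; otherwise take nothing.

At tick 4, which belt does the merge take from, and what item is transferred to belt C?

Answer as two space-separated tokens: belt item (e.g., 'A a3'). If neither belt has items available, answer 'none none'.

Tick 1: prefer A, take crate from A; A=[tile,orb,spool] B=[clip,rod] C=[crate]
Tick 2: prefer B, take clip from B; A=[tile,orb,spool] B=[rod] C=[crate,clip]
Tick 3: prefer A, take tile from A; A=[orb,spool] B=[rod] C=[crate,clip,tile]
Tick 4: prefer B, take rod from B; A=[orb,spool] B=[-] C=[crate,clip,tile,rod]

Answer: B rod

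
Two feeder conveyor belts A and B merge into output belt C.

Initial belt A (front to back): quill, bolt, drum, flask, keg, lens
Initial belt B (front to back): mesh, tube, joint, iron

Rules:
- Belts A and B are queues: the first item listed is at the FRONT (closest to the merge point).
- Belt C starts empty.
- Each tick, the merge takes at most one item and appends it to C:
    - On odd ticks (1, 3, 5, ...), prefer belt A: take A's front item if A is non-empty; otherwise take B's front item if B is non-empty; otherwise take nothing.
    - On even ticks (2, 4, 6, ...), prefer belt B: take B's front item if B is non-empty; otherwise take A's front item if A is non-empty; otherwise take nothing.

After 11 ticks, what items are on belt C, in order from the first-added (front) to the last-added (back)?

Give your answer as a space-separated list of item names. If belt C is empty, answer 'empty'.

Answer: quill mesh bolt tube drum joint flask iron keg lens

Derivation:
Tick 1: prefer A, take quill from A; A=[bolt,drum,flask,keg,lens] B=[mesh,tube,joint,iron] C=[quill]
Tick 2: prefer B, take mesh from B; A=[bolt,drum,flask,keg,lens] B=[tube,joint,iron] C=[quill,mesh]
Tick 3: prefer A, take bolt from A; A=[drum,flask,keg,lens] B=[tube,joint,iron] C=[quill,mesh,bolt]
Tick 4: prefer B, take tube from B; A=[drum,flask,keg,lens] B=[joint,iron] C=[quill,mesh,bolt,tube]
Tick 5: prefer A, take drum from A; A=[flask,keg,lens] B=[joint,iron] C=[quill,mesh,bolt,tube,drum]
Tick 6: prefer B, take joint from B; A=[flask,keg,lens] B=[iron] C=[quill,mesh,bolt,tube,drum,joint]
Tick 7: prefer A, take flask from A; A=[keg,lens] B=[iron] C=[quill,mesh,bolt,tube,drum,joint,flask]
Tick 8: prefer B, take iron from B; A=[keg,lens] B=[-] C=[quill,mesh,bolt,tube,drum,joint,flask,iron]
Tick 9: prefer A, take keg from A; A=[lens] B=[-] C=[quill,mesh,bolt,tube,drum,joint,flask,iron,keg]
Tick 10: prefer B, take lens from A; A=[-] B=[-] C=[quill,mesh,bolt,tube,drum,joint,flask,iron,keg,lens]
Tick 11: prefer A, both empty, nothing taken; A=[-] B=[-] C=[quill,mesh,bolt,tube,drum,joint,flask,iron,keg,lens]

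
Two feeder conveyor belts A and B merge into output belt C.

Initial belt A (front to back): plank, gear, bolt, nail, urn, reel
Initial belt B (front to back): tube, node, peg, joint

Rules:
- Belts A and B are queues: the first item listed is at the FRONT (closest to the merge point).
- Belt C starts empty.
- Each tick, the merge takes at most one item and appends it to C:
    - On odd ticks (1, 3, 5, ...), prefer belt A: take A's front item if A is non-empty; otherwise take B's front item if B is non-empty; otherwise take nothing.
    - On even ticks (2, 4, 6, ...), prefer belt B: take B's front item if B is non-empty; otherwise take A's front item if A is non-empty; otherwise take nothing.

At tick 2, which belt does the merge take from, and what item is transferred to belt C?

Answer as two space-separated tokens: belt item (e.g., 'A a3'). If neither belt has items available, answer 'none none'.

Tick 1: prefer A, take plank from A; A=[gear,bolt,nail,urn,reel] B=[tube,node,peg,joint] C=[plank]
Tick 2: prefer B, take tube from B; A=[gear,bolt,nail,urn,reel] B=[node,peg,joint] C=[plank,tube]

Answer: B tube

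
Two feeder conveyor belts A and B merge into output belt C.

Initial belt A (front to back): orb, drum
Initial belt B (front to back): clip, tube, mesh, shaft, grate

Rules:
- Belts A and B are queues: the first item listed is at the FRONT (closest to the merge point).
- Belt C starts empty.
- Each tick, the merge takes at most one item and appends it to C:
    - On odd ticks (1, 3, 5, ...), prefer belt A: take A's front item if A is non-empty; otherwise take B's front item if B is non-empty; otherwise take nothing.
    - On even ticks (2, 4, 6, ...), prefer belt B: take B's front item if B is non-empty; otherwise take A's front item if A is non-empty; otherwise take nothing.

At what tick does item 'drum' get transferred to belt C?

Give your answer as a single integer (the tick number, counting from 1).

Answer: 3

Derivation:
Tick 1: prefer A, take orb from A; A=[drum] B=[clip,tube,mesh,shaft,grate] C=[orb]
Tick 2: prefer B, take clip from B; A=[drum] B=[tube,mesh,shaft,grate] C=[orb,clip]
Tick 3: prefer A, take drum from A; A=[-] B=[tube,mesh,shaft,grate] C=[orb,clip,drum]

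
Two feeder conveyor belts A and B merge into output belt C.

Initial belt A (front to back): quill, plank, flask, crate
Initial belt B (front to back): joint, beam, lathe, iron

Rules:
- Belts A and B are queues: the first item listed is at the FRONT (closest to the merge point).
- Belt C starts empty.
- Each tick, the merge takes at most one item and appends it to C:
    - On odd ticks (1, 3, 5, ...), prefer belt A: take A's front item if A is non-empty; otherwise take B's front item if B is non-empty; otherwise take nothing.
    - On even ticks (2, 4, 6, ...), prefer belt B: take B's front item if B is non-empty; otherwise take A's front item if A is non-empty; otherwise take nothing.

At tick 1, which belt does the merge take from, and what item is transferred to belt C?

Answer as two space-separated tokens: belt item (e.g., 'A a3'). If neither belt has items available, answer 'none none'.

Tick 1: prefer A, take quill from A; A=[plank,flask,crate] B=[joint,beam,lathe,iron] C=[quill]

Answer: A quill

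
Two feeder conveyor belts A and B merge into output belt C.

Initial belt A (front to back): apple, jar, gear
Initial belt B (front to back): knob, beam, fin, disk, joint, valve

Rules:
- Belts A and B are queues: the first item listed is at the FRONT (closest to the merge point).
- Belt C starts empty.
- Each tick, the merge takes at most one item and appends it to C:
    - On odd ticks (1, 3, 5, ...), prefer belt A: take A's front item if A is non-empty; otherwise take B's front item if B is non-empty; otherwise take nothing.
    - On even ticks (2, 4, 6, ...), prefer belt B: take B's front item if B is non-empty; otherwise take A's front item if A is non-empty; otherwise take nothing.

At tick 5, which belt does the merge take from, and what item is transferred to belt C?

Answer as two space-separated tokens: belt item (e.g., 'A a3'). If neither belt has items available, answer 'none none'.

Tick 1: prefer A, take apple from A; A=[jar,gear] B=[knob,beam,fin,disk,joint,valve] C=[apple]
Tick 2: prefer B, take knob from B; A=[jar,gear] B=[beam,fin,disk,joint,valve] C=[apple,knob]
Tick 3: prefer A, take jar from A; A=[gear] B=[beam,fin,disk,joint,valve] C=[apple,knob,jar]
Tick 4: prefer B, take beam from B; A=[gear] B=[fin,disk,joint,valve] C=[apple,knob,jar,beam]
Tick 5: prefer A, take gear from A; A=[-] B=[fin,disk,joint,valve] C=[apple,knob,jar,beam,gear]

Answer: A gear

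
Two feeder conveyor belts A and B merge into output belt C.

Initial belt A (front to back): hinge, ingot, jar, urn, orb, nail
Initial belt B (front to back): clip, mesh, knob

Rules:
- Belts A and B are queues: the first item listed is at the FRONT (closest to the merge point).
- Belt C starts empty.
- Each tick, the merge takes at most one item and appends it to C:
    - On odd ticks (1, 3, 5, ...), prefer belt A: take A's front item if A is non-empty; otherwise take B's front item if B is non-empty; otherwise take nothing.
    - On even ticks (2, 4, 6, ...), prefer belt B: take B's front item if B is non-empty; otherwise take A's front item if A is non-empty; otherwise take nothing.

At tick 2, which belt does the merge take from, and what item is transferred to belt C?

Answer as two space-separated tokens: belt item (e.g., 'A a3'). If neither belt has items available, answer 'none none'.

Tick 1: prefer A, take hinge from A; A=[ingot,jar,urn,orb,nail] B=[clip,mesh,knob] C=[hinge]
Tick 2: prefer B, take clip from B; A=[ingot,jar,urn,orb,nail] B=[mesh,knob] C=[hinge,clip]

Answer: B clip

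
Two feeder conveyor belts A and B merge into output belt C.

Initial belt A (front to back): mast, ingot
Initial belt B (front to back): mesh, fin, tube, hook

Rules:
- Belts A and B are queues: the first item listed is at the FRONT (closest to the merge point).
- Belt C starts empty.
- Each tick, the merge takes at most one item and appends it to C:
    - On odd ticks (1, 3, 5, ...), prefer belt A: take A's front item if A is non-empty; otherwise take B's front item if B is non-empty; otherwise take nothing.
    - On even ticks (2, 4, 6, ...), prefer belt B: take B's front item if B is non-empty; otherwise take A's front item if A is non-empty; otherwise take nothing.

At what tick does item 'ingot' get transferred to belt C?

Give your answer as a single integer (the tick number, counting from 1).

Answer: 3

Derivation:
Tick 1: prefer A, take mast from A; A=[ingot] B=[mesh,fin,tube,hook] C=[mast]
Tick 2: prefer B, take mesh from B; A=[ingot] B=[fin,tube,hook] C=[mast,mesh]
Tick 3: prefer A, take ingot from A; A=[-] B=[fin,tube,hook] C=[mast,mesh,ingot]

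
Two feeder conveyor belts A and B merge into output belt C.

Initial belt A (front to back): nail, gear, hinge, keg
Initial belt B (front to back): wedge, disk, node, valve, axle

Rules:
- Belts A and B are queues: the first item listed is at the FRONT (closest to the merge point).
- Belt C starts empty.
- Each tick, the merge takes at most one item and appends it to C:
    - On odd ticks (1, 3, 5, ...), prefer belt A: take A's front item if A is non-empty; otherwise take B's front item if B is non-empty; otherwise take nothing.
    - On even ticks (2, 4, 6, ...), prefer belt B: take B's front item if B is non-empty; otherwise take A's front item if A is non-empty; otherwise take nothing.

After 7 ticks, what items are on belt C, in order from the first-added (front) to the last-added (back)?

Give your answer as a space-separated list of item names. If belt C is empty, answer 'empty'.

Tick 1: prefer A, take nail from A; A=[gear,hinge,keg] B=[wedge,disk,node,valve,axle] C=[nail]
Tick 2: prefer B, take wedge from B; A=[gear,hinge,keg] B=[disk,node,valve,axle] C=[nail,wedge]
Tick 3: prefer A, take gear from A; A=[hinge,keg] B=[disk,node,valve,axle] C=[nail,wedge,gear]
Tick 4: prefer B, take disk from B; A=[hinge,keg] B=[node,valve,axle] C=[nail,wedge,gear,disk]
Tick 5: prefer A, take hinge from A; A=[keg] B=[node,valve,axle] C=[nail,wedge,gear,disk,hinge]
Tick 6: prefer B, take node from B; A=[keg] B=[valve,axle] C=[nail,wedge,gear,disk,hinge,node]
Tick 7: prefer A, take keg from A; A=[-] B=[valve,axle] C=[nail,wedge,gear,disk,hinge,node,keg]

Answer: nail wedge gear disk hinge node keg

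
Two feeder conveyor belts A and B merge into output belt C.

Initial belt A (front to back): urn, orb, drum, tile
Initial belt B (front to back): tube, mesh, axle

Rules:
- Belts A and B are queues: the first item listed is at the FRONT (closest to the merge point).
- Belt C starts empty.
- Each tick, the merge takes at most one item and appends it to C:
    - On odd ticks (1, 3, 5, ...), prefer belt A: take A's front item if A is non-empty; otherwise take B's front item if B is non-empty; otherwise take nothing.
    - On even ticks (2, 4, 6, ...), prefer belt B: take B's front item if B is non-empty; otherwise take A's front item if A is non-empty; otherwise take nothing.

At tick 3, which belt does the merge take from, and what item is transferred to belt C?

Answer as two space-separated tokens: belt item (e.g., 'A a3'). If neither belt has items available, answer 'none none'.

Answer: A orb

Derivation:
Tick 1: prefer A, take urn from A; A=[orb,drum,tile] B=[tube,mesh,axle] C=[urn]
Tick 2: prefer B, take tube from B; A=[orb,drum,tile] B=[mesh,axle] C=[urn,tube]
Tick 3: prefer A, take orb from A; A=[drum,tile] B=[mesh,axle] C=[urn,tube,orb]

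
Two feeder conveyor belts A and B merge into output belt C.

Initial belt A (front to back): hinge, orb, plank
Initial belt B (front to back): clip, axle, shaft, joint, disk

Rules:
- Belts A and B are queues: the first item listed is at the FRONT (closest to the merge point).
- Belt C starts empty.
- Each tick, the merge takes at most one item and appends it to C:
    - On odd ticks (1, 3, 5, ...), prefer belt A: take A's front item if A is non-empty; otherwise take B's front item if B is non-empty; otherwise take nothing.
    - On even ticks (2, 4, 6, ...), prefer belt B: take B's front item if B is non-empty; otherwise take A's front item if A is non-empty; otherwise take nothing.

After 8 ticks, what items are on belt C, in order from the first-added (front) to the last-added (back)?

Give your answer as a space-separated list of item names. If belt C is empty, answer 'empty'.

Answer: hinge clip orb axle plank shaft joint disk

Derivation:
Tick 1: prefer A, take hinge from A; A=[orb,plank] B=[clip,axle,shaft,joint,disk] C=[hinge]
Tick 2: prefer B, take clip from B; A=[orb,plank] B=[axle,shaft,joint,disk] C=[hinge,clip]
Tick 3: prefer A, take orb from A; A=[plank] B=[axle,shaft,joint,disk] C=[hinge,clip,orb]
Tick 4: prefer B, take axle from B; A=[plank] B=[shaft,joint,disk] C=[hinge,clip,orb,axle]
Tick 5: prefer A, take plank from A; A=[-] B=[shaft,joint,disk] C=[hinge,clip,orb,axle,plank]
Tick 6: prefer B, take shaft from B; A=[-] B=[joint,disk] C=[hinge,clip,orb,axle,plank,shaft]
Tick 7: prefer A, take joint from B; A=[-] B=[disk] C=[hinge,clip,orb,axle,plank,shaft,joint]
Tick 8: prefer B, take disk from B; A=[-] B=[-] C=[hinge,clip,orb,axle,plank,shaft,joint,disk]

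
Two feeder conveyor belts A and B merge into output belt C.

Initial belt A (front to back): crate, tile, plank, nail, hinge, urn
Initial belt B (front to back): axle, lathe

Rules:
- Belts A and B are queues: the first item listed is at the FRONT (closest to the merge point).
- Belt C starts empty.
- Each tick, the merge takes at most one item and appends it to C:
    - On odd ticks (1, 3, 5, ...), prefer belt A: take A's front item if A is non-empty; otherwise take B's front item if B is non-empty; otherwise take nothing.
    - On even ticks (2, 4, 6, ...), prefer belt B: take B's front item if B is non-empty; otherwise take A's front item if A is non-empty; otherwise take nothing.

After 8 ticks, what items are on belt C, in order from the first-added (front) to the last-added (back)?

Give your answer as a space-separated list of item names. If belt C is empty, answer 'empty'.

Tick 1: prefer A, take crate from A; A=[tile,plank,nail,hinge,urn] B=[axle,lathe] C=[crate]
Tick 2: prefer B, take axle from B; A=[tile,plank,nail,hinge,urn] B=[lathe] C=[crate,axle]
Tick 3: prefer A, take tile from A; A=[plank,nail,hinge,urn] B=[lathe] C=[crate,axle,tile]
Tick 4: prefer B, take lathe from B; A=[plank,nail,hinge,urn] B=[-] C=[crate,axle,tile,lathe]
Tick 5: prefer A, take plank from A; A=[nail,hinge,urn] B=[-] C=[crate,axle,tile,lathe,plank]
Tick 6: prefer B, take nail from A; A=[hinge,urn] B=[-] C=[crate,axle,tile,lathe,plank,nail]
Tick 7: prefer A, take hinge from A; A=[urn] B=[-] C=[crate,axle,tile,lathe,plank,nail,hinge]
Tick 8: prefer B, take urn from A; A=[-] B=[-] C=[crate,axle,tile,lathe,plank,nail,hinge,urn]

Answer: crate axle tile lathe plank nail hinge urn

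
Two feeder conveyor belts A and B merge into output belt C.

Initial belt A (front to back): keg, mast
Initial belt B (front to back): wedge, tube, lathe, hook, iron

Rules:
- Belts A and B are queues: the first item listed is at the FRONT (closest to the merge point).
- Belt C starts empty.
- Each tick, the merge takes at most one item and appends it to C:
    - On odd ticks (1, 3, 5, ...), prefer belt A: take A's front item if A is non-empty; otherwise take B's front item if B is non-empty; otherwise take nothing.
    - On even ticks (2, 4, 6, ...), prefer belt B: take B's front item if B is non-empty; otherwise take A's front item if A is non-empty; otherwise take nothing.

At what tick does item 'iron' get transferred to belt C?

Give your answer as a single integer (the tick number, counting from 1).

Tick 1: prefer A, take keg from A; A=[mast] B=[wedge,tube,lathe,hook,iron] C=[keg]
Tick 2: prefer B, take wedge from B; A=[mast] B=[tube,lathe,hook,iron] C=[keg,wedge]
Tick 3: prefer A, take mast from A; A=[-] B=[tube,lathe,hook,iron] C=[keg,wedge,mast]
Tick 4: prefer B, take tube from B; A=[-] B=[lathe,hook,iron] C=[keg,wedge,mast,tube]
Tick 5: prefer A, take lathe from B; A=[-] B=[hook,iron] C=[keg,wedge,mast,tube,lathe]
Tick 6: prefer B, take hook from B; A=[-] B=[iron] C=[keg,wedge,mast,tube,lathe,hook]
Tick 7: prefer A, take iron from B; A=[-] B=[-] C=[keg,wedge,mast,tube,lathe,hook,iron]

Answer: 7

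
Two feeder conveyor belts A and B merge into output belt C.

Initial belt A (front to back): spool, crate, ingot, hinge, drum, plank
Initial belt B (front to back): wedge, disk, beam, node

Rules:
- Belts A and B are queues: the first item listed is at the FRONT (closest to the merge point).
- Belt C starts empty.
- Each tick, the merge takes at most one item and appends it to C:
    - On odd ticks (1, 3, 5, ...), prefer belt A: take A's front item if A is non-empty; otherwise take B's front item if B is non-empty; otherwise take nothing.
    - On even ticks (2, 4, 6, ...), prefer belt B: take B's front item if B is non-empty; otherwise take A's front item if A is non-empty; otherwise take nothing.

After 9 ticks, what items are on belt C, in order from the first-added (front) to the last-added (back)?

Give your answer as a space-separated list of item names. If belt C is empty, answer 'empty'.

Answer: spool wedge crate disk ingot beam hinge node drum

Derivation:
Tick 1: prefer A, take spool from A; A=[crate,ingot,hinge,drum,plank] B=[wedge,disk,beam,node] C=[spool]
Tick 2: prefer B, take wedge from B; A=[crate,ingot,hinge,drum,plank] B=[disk,beam,node] C=[spool,wedge]
Tick 3: prefer A, take crate from A; A=[ingot,hinge,drum,plank] B=[disk,beam,node] C=[spool,wedge,crate]
Tick 4: prefer B, take disk from B; A=[ingot,hinge,drum,plank] B=[beam,node] C=[spool,wedge,crate,disk]
Tick 5: prefer A, take ingot from A; A=[hinge,drum,plank] B=[beam,node] C=[spool,wedge,crate,disk,ingot]
Tick 6: prefer B, take beam from B; A=[hinge,drum,plank] B=[node] C=[spool,wedge,crate,disk,ingot,beam]
Tick 7: prefer A, take hinge from A; A=[drum,plank] B=[node] C=[spool,wedge,crate,disk,ingot,beam,hinge]
Tick 8: prefer B, take node from B; A=[drum,plank] B=[-] C=[spool,wedge,crate,disk,ingot,beam,hinge,node]
Tick 9: prefer A, take drum from A; A=[plank] B=[-] C=[spool,wedge,crate,disk,ingot,beam,hinge,node,drum]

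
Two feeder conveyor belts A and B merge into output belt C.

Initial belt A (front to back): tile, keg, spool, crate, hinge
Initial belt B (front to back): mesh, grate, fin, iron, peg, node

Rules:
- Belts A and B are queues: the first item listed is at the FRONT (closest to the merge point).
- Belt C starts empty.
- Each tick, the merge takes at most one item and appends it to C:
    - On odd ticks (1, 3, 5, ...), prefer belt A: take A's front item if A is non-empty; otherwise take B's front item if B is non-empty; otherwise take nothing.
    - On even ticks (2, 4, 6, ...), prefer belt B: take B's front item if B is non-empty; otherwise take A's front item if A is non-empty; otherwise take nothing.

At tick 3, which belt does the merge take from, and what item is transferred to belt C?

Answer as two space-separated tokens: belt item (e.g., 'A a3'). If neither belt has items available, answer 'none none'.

Answer: A keg

Derivation:
Tick 1: prefer A, take tile from A; A=[keg,spool,crate,hinge] B=[mesh,grate,fin,iron,peg,node] C=[tile]
Tick 2: prefer B, take mesh from B; A=[keg,spool,crate,hinge] B=[grate,fin,iron,peg,node] C=[tile,mesh]
Tick 3: prefer A, take keg from A; A=[spool,crate,hinge] B=[grate,fin,iron,peg,node] C=[tile,mesh,keg]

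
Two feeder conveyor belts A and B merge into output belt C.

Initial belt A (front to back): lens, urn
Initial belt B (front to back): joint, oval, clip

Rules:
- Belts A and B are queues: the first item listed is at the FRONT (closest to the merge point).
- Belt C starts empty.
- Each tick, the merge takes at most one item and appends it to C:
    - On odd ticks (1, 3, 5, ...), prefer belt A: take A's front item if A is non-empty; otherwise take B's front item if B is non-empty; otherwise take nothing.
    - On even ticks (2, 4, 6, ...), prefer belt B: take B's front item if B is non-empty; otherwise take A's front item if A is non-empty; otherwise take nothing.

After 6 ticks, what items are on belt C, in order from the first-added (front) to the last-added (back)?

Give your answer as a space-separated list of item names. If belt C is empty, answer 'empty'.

Tick 1: prefer A, take lens from A; A=[urn] B=[joint,oval,clip] C=[lens]
Tick 2: prefer B, take joint from B; A=[urn] B=[oval,clip] C=[lens,joint]
Tick 3: prefer A, take urn from A; A=[-] B=[oval,clip] C=[lens,joint,urn]
Tick 4: prefer B, take oval from B; A=[-] B=[clip] C=[lens,joint,urn,oval]
Tick 5: prefer A, take clip from B; A=[-] B=[-] C=[lens,joint,urn,oval,clip]
Tick 6: prefer B, both empty, nothing taken; A=[-] B=[-] C=[lens,joint,urn,oval,clip]

Answer: lens joint urn oval clip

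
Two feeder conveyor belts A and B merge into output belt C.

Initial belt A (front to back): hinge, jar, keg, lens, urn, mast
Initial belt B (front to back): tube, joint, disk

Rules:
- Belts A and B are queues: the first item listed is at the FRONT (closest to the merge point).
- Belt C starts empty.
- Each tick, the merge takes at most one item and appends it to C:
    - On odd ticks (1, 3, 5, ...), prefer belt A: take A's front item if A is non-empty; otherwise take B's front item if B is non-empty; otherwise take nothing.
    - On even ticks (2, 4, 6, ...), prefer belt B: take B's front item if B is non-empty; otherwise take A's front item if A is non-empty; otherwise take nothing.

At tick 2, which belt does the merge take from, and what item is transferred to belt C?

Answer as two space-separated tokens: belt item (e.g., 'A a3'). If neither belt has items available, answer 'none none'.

Answer: B tube

Derivation:
Tick 1: prefer A, take hinge from A; A=[jar,keg,lens,urn,mast] B=[tube,joint,disk] C=[hinge]
Tick 2: prefer B, take tube from B; A=[jar,keg,lens,urn,mast] B=[joint,disk] C=[hinge,tube]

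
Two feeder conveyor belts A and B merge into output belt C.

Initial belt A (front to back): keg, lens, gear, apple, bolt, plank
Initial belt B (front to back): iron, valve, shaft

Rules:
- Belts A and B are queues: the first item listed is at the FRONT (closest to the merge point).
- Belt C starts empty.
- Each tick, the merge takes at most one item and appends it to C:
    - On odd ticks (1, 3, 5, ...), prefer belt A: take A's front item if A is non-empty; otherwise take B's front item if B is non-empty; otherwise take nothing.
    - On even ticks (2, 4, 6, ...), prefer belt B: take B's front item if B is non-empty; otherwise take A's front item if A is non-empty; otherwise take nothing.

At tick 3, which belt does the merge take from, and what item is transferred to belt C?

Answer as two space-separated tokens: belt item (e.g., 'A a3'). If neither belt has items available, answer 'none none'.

Answer: A lens

Derivation:
Tick 1: prefer A, take keg from A; A=[lens,gear,apple,bolt,plank] B=[iron,valve,shaft] C=[keg]
Tick 2: prefer B, take iron from B; A=[lens,gear,apple,bolt,plank] B=[valve,shaft] C=[keg,iron]
Tick 3: prefer A, take lens from A; A=[gear,apple,bolt,plank] B=[valve,shaft] C=[keg,iron,lens]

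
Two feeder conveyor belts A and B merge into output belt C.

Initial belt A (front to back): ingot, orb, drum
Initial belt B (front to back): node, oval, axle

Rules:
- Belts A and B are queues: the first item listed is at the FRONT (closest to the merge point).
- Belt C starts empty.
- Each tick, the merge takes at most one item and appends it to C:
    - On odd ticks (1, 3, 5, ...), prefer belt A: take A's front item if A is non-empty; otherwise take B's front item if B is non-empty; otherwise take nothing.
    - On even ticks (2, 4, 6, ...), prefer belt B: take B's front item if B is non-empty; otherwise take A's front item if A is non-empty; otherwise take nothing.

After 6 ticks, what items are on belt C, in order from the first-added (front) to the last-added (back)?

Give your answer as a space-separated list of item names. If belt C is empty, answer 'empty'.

Tick 1: prefer A, take ingot from A; A=[orb,drum] B=[node,oval,axle] C=[ingot]
Tick 2: prefer B, take node from B; A=[orb,drum] B=[oval,axle] C=[ingot,node]
Tick 3: prefer A, take orb from A; A=[drum] B=[oval,axle] C=[ingot,node,orb]
Tick 4: prefer B, take oval from B; A=[drum] B=[axle] C=[ingot,node,orb,oval]
Tick 5: prefer A, take drum from A; A=[-] B=[axle] C=[ingot,node,orb,oval,drum]
Tick 6: prefer B, take axle from B; A=[-] B=[-] C=[ingot,node,orb,oval,drum,axle]

Answer: ingot node orb oval drum axle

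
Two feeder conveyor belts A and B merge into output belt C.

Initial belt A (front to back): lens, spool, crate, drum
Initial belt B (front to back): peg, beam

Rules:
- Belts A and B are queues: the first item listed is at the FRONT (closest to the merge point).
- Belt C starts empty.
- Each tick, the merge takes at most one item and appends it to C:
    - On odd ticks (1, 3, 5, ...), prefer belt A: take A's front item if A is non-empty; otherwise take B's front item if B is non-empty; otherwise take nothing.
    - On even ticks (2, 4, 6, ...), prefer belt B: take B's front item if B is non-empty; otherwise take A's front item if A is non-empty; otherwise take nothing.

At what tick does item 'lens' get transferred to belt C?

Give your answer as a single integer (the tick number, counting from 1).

Tick 1: prefer A, take lens from A; A=[spool,crate,drum] B=[peg,beam] C=[lens]

Answer: 1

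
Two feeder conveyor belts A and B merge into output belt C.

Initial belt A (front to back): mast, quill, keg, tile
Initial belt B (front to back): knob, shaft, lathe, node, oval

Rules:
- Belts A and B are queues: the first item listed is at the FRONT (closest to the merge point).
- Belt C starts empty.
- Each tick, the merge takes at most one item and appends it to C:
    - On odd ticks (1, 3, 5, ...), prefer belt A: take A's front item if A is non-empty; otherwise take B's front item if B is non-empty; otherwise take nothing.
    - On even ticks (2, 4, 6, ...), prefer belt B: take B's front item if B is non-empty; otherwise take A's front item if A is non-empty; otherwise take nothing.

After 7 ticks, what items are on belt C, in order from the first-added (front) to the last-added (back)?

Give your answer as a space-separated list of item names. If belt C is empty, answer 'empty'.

Tick 1: prefer A, take mast from A; A=[quill,keg,tile] B=[knob,shaft,lathe,node,oval] C=[mast]
Tick 2: prefer B, take knob from B; A=[quill,keg,tile] B=[shaft,lathe,node,oval] C=[mast,knob]
Tick 3: prefer A, take quill from A; A=[keg,tile] B=[shaft,lathe,node,oval] C=[mast,knob,quill]
Tick 4: prefer B, take shaft from B; A=[keg,tile] B=[lathe,node,oval] C=[mast,knob,quill,shaft]
Tick 5: prefer A, take keg from A; A=[tile] B=[lathe,node,oval] C=[mast,knob,quill,shaft,keg]
Tick 6: prefer B, take lathe from B; A=[tile] B=[node,oval] C=[mast,knob,quill,shaft,keg,lathe]
Tick 7: prefer A, take tile from A; A=[-] B=[node,oval] C=[mast,knob,quill,shaft,keg,lathe,tile]

Answer: mast knob quill shaft keg lathe tile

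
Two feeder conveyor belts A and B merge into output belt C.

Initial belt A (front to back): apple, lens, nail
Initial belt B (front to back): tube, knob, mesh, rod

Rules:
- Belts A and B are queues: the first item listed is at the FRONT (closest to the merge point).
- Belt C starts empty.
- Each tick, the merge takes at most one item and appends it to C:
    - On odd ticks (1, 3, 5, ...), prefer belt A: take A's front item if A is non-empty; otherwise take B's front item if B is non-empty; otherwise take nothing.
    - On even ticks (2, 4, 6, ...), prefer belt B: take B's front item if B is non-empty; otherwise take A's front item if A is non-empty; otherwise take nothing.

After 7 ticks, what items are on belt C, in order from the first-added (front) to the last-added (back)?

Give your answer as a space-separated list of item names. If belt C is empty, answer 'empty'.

Answer: apple tube lens knob nail mesh rod

Derivation:
Tick 1: prefer A, take apple from A; A=[lens,nail] B=[tube,knob,mesh,rod] C=[apple]
Tick 2: prefer B, take tube from B; A=[lens,nail] B=[knob,mesh,rod] C=[apple,tube]
Tick 3: prefer A, take lens from A; A=[nail] B=[knob,mesh,rod] C=[apple,tube,lens]
Tick 4: prefer B, take knob from B; A=[nail] B=[mesh,rod] C=[apple,tube,lens,knob]
Tick 5: prefer A, take nail from A; A=[-] B=[mesh,rod] C=[apple,tube,lens,knob,nail]
Tick 6: prefer B, take mesh from B; A=[-] B=[rod] C=[apple,tube,lens,knob,nail,mesh]
Tick 7: prefer A, take rod from B; A=[-] B=[-] C=[apple,tube,lens,knob,nail,mesh,rod]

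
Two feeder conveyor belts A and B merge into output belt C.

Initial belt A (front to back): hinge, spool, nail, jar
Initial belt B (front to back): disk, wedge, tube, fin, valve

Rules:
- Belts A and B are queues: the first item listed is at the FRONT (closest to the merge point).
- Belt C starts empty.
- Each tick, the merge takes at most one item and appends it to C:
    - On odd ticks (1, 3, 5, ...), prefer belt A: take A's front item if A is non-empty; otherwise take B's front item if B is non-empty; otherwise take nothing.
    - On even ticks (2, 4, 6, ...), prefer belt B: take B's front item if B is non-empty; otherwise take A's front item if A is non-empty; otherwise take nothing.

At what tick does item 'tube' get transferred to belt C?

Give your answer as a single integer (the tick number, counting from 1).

Answer: 6

Derivation:
Tick 1: prefer A, take hinge from A; A=[spool,nail,jar] B=[disk,wedge,tube,fin,valve] C=[hinge]
Tick 2: prefer B, take disk from B; A=[spool,nail,jar] B=[wedge,tube,fin,valve] C=[hinge,disk]
Tick 3: prefer A, take spool from A; A=[nail,jar] B=[wedge,tube,fin,valve] C=[hinge,disk,spool]
Tick 4: prefer B, take wedge from B; A=[nail,jar] B=[tube,fin,valve] C=[hinge,disk,spool,wedge]
Tick 5: prefer A, take nail from A; A=[jar] B=[tube,fin,valve] C=[hinge,disk,spool,wedge,nail]
Tick 6: prefer B, take tube from B; A=[jar] B=[fin,valve] C=[hinge,disk,spool,wedge,nail,tube]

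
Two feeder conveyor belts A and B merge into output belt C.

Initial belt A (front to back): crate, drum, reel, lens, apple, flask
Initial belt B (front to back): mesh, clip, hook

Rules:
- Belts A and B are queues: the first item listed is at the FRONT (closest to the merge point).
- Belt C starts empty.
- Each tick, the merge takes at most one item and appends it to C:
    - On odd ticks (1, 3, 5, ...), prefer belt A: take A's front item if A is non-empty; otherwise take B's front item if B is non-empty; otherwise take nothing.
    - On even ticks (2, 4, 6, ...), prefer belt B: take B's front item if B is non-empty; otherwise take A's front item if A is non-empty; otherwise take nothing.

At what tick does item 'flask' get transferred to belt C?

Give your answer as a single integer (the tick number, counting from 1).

Tick 1: prefer A, take crate from A; A=[drum,reel,lens,apple,flask] B=[mesh,clip,hook] C=[crate]
Tick 2: prefer B, take mesh from B; A=[drum,reel,lens,apple,flask] B=[clip,hook] C=[crate,mesh]
Tick 3: prefer A, take drum from A; A=[reel,lens,apple,flask] B=[clip,hook] C=[crate,mesh,drum]
Tick 4: prefer B, take clip from B; A=[reel,lens,apple,flask] B=[hook] C=[crate,mesh,drum,clip]
Tick 5: prefer A, take reel from A; A=[lens,apple,flask] B=[hook] C=[crate,mesh,drum,clip,reel]
Tick 6: prefer B, take hook from B; A=[lens,apple,flask] B=[-] C=[crate,mesh,drum,clip,reel,hook]
Tick 7: prefer A, take lens from A; A=[apple,flask] B=[-] C=[crate,mesh,drum,clip,reel,hook,lens]
Tick 8: prefer B, take apple from A; A=[flask] B=[-] C=[crate,mesh,drum,clip,reel,hook,lens,apple]
Tick 9: prefer A, take flask from A; A=[-] B=[-] C=[crate,mesh,drum,clip,reel,hook,lens,apple,flask]

Answer: 9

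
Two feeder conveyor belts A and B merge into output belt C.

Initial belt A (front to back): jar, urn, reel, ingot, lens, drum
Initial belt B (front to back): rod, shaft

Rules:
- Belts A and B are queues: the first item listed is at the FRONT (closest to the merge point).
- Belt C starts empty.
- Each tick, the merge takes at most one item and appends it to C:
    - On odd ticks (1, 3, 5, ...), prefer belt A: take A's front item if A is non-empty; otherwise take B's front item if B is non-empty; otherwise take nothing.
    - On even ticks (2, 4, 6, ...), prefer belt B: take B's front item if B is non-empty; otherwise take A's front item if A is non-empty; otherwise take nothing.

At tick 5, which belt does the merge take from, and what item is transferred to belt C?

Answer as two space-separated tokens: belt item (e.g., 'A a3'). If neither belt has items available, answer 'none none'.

Tick 1: prefer A, take jar from A; A=[urn,reel,ingot,lens,drum] B=[rod,shaft] C=[jar]
Tick 2: prefer B, take rod from B; A=[urn,reel,ingot,lens,drum] B=[shaft] C=[jar,rod]
Tick 3: prefer A, take urn from A; A=[reel,ingot,lens,drum] B=[shaft] C=[jar,rod,urn]
Tick 4: prefer B, take shaft from B; A=[reel,ingot,lens,drum] B=[-] C=[jar,rod,urn,shaft]
Tick 5: prefer A, take reel from A; A=[ingot,lens,drum] B=[-] C=[jar,rod,urn,shaft,reel]

Answer: A reel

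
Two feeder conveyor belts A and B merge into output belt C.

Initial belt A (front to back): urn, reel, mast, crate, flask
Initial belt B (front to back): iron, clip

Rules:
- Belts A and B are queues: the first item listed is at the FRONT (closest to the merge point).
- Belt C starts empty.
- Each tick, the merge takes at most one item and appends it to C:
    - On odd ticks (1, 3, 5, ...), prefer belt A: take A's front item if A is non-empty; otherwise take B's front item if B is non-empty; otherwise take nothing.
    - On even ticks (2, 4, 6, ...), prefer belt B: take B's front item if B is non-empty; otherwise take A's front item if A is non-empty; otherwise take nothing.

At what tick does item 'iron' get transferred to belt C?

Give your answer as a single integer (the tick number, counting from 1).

Answer: 2

Derivation:
Tick 1: prefer A, take urn from A; A=[reel,mast,crate,flask] B=[iron,clip] C=[urn]
Tick 2: prefer B, take iron from B; A=[reel,mast,crate,flask] B=[clip] C=[urn,iron]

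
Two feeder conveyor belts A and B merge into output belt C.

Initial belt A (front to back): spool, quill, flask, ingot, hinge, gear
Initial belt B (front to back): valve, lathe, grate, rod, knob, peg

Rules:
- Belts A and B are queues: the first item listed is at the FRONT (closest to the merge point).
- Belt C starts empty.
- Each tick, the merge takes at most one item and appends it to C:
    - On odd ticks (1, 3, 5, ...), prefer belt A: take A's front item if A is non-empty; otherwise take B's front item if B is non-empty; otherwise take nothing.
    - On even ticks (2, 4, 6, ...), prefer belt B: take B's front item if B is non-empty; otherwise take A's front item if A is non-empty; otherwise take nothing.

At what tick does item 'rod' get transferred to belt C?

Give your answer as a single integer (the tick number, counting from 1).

Answer: 8

Derivation:
Tick 1: prefer A, take spool from A; A=[quill,flask,ingot,hinge,gear] B=[valve,lathe,grate,rod,knob,peg] C=[spool]
Tick 2: prefer B, take valve from B; A=[quill,flask,ingot,hinge,gear] B=[lathe,grate,rod,knob,peg] C=[spool,valve]
Tick 3: prefer A, take quill from A; A=[flask,ingot,hinge,gear] B=[lathe,grate,rod,knob,peg] C=[spool,valve,quill]
Tick 4: prefer B, take lathe from B; A=[flask,ingot,hinge,gear] B=[grate,rod,knob,peg] C=[spool,valve,quill,lathe]
Tick 5: prefer A, take flask from A; A=[ingot,hinge,gear] B=[grate,rod,knob,peg] C=[spool,valve,quill,lathe,flask]
Tick 6: prefer B, take grate from B; A=[ingot,hinge,gear] B=[rod,knob,peg] C=[spool,valve,quill,lathe,flask,grate]
Tick 7: prefer A, take ingot from A; A=[hinge,gear] B=[rod,knob,peg] C=[spool,valve,quill,lathe,flask,grate,ingot]
Tick 8: prefer B, take rod from B; A=[hinge,gear] B=[knob,peg] C=[spool,valve,quill,lathe,flask,grate,ingot,rod]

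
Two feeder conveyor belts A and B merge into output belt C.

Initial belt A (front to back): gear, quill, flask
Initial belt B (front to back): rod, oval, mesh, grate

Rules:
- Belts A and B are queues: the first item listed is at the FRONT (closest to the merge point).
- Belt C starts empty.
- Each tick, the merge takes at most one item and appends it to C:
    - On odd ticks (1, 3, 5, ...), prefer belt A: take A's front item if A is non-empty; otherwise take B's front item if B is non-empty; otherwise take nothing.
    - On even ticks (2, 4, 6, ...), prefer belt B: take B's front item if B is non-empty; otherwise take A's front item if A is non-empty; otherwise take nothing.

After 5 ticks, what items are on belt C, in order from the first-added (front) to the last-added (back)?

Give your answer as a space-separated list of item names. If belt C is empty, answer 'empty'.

Tick 1: prefer A, take gear from A; A=[quill,flask] B=[rod,oval,mesh,grate] C=[gear]
Tick 2: prefer B, take rod from B; A=[quill,flask] B=[oval,mesh,grate] C=[gear,rod]
Tick 3: prefer A, take quill from A; A=[flask] B=[oval,mesh,grate] C=[gear,rod,quill]
Tick 4: prefer B, take oval from B; A=[flask] B=[mesh,grate] C=[gear,rod,quill,oval]
Tick 5: prefer A, take flask from A; A=[-] B=[mesh,grate] C=[gear,rod,quill,oval,flask]

Answer: gear rod quill oval flask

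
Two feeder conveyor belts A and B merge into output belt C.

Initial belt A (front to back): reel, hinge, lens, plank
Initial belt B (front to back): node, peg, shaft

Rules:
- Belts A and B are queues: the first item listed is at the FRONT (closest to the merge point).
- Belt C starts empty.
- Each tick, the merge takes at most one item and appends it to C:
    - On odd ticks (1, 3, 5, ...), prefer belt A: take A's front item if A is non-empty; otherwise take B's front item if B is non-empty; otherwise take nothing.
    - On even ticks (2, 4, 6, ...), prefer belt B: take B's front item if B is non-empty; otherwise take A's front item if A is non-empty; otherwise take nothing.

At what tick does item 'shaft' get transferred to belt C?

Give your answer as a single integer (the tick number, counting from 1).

Tick 1: prefer A, take reel from A; A=[hinge,lens,plank] B=[node,peg,shaft] C=[reel]
Tick 2: prefer B, take node from B; A=[hinge,lens,plank] B=[peg,shaft] C=[reel,node]
Tick 3: prefer A, take hinge from A; A=[lens,plank] B=[peg,shaft] C=[reel,node,hinge]
Tick 4: prefer B, take peg from B; A=[lens,plank] B=[shaft] C=[reel,node,hinge,peg]
Tick 5: prefer A, take lens from A; A=[plank] B=[shaft] C=[reel,node,hinge,peg,lens]
Tick 6: prefer B, take shaft from B; A=[plank] B=[-] C=[reel,node,hinge,peg,lens,shaft]

Answer: 6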